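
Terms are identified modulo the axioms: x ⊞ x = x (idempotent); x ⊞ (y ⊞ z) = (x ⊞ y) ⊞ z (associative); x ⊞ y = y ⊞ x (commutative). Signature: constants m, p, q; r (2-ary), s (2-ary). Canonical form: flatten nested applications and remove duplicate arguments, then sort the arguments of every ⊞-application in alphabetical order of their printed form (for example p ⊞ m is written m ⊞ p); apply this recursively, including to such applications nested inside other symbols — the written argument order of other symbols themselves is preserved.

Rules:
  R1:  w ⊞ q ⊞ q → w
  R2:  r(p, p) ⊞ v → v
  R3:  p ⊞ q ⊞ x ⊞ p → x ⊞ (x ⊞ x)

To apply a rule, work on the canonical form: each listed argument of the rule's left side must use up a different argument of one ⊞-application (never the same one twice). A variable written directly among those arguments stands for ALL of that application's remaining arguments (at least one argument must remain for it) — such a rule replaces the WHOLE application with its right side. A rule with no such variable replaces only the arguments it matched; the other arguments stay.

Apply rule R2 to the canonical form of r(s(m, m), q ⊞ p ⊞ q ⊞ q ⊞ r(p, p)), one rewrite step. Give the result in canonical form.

Canonical form:  r(s(m, m), p ⊞ q ⊞ r(p, p))
Apply R2:  consuming r(p, p);  v := p ⊞ q
The extension variable absorbs all remaining arguments, so the whole application is rewritten.
Giving:  r(s(m, m), p ⊞ q)

Answer: r(s(m, m), p ⊞ q)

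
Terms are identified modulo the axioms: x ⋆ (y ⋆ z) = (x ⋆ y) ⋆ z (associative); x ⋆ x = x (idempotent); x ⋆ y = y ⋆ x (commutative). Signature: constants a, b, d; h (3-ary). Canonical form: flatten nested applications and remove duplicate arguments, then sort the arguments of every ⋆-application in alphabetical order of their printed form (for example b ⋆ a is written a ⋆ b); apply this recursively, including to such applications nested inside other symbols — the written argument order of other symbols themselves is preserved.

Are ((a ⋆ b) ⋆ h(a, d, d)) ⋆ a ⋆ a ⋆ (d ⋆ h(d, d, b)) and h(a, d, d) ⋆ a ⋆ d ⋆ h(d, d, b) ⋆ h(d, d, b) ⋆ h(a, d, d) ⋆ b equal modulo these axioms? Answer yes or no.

Answer: yes — both canonical forms are a ⋆ b ⋆ d ⋆ h(a, d, d) ⋆ h(d, d, b)

Derivation:
Left:  ((a ⋆ b) ⋆ h(a, d, d)) ⋆ a ⋆ a ⋆ (d ⋆ h(d, d, b))
  Flatten:  a ⋆ b ⋆ h(a, d, d) ⋆ a ⋆ a ⋆ d ⋆ h(d, d, b)
  Drop duplicates:  drop duplicate a, a
  Order the arguments:  a ⋆ b ⋆ d ⋆ h(a, d, d) ⋆ h(d, d, b)
Right:  h(a, d, d) ⋆ a ⋆ d ⋆ h(d, d, b) ⋆ h(d, d, b) ⋆ h(a, d, d) ⋆ b
  Deduplicate:  drop duplicate h(d, d, b), h(a, d, d)
  Sort:  a ⋆ b ⋆ d ⋆ h(a, d, d) ⋆ h(d, d, b)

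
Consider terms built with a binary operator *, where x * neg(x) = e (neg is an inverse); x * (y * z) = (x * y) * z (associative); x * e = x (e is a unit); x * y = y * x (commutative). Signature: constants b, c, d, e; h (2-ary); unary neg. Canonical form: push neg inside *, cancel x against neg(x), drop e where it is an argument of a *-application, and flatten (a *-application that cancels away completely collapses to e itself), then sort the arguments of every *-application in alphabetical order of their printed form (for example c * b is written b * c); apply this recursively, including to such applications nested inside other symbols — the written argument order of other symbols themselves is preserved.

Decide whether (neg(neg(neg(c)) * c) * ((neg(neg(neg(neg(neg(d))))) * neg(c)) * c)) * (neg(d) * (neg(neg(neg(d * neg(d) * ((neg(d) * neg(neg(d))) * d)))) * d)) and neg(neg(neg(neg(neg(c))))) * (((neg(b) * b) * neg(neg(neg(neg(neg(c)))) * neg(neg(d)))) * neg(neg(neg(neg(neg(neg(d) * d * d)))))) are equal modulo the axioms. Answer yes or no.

Answer: yes — both canonical forms are neg(c) * neg(c) * neg(d) * neg(d)

Derivation:
Left:  (neg(neg(neg(c)) * c) * ((neg(neg(neg(neg(neg(d))))) * neg(c)) * c)) * (neg(d) * (neg(neg(neg(d * neg(d) * ((neg(d) * neg(neg(d))) * d)))) * d))
  Push neg inside:  distribute neg over * and collapse double neg
  Collect:  neg(c) * neg(c) * neg(d) * neg(d)
Right:  neg(neg(neg(neg(neg(c))))) * (((neg(b) * b) * neg(neg(neg(neg(neg(c)))) * neg(neg(d)))) * neg(neg(neg(neg(neg(neg(d) * d * d))))))
  Push neg inside:  distribute neg over * and collapse double neg
  Inverses cancel:  b cancels
  Collect terms:  neg(c) * neg(c) * neg(d) * neg(d)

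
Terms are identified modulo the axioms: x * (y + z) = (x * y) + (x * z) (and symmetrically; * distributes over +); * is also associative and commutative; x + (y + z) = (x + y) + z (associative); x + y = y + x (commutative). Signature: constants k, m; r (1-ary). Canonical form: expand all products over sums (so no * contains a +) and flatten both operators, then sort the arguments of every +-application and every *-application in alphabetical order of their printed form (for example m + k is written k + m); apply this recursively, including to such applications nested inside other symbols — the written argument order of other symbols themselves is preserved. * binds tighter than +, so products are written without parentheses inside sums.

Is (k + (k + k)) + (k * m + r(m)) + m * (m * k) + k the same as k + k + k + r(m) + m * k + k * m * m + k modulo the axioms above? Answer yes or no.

Answer: yes — both canonical forms are k + k + k + k + k * m + k * m * m + r(m)

Derivation:
Left:  (k + (k + k)) + (k * m + r(m)) + m * (m * k) + k
  Flatten:  k + k + k + k * m + r(m) + k * m * m + k
  Order the arguments:  k + k + k + k + k * m + k * m * m + r(m)
Right:  k + k + k + r(m) + m * k + k * m * m + k
  Merge nested applications:  k + k + k + r(m) + k * m + k * m * m + k
  Sort:  k + k + k + k + k * m + k * m * m + r(m)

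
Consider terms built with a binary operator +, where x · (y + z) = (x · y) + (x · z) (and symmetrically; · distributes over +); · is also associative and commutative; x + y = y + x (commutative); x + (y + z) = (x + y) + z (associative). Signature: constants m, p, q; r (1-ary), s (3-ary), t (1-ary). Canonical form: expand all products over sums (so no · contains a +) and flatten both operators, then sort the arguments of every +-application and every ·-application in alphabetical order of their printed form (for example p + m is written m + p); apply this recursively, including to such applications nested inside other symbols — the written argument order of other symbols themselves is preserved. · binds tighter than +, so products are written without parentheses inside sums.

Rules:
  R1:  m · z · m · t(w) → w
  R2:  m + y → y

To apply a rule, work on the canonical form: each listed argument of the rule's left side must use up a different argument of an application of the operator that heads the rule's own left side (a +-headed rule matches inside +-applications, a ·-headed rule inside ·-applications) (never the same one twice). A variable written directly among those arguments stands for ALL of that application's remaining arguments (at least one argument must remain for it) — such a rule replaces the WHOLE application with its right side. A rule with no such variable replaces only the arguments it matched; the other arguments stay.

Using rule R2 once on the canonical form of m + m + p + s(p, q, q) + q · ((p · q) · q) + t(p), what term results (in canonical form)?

Canonical form:  m + m + p + p · q · q · q + s(p, q, q) + t(p)
R2 matches:  uses m;  y := m + p + p · q · q · q + s(p, q, q) + t(p)
The variable takes the whole remainder — replace the entire application.
Giving:  m + p + p · q · q · q + s(p, q, q) + t(p)

Answer: m + p + p · q · q · q + s(p, q, q) + t(p)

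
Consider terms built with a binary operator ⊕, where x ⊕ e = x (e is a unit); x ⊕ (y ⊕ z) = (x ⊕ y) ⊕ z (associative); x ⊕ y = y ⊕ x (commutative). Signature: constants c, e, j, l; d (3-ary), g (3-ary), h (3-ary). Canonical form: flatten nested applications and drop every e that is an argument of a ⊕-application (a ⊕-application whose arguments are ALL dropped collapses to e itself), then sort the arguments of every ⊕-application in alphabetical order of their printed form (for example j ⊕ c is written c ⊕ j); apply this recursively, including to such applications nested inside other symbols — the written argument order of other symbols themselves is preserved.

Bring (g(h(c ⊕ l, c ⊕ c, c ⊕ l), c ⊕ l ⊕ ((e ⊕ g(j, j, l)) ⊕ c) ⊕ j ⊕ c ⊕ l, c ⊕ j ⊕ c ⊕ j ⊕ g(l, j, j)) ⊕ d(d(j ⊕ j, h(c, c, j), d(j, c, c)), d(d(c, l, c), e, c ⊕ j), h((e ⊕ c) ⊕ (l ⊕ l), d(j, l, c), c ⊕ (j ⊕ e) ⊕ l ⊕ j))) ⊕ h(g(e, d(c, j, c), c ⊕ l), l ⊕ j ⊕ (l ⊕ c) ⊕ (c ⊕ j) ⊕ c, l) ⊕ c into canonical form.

Answer: c ⊕ d(d(j ⊕ j, h(c, c, j), d(j, c, c)), d(d(c, l, c), e, c ⊕ j), h(c ⊕ l ⊕ l, d(j, l, c), c ⊕ j ⊕ j ⊕ l)) ⊕ g(h(c ⊕ l, c ⊕ c, c ⊕ l), c ⊕ c ⊕ c ⊕ g(j, j, l) ⊕ j ⊕ l ⊕ l, c ⊕ c ⊕ g(l, j, j) ⊕ j ⊕ j) ⊕ h(g(e, d(c, j, c), c ⊕ l), c ⊕ c ⊕ c ⊕ j ⊕ j ⊕ l ⊕ l, l)

Derivation:
Flatten:  g(h(c ⊕ l, c ⊕ c, c ⊕ l), c ⊕ l ⊕ ((e ⊕ g(j, j, l)) ⊕ c) ⊕ j ⊕ c ⊕ l, c ⊕ j ⊕ c ⊕ j ⊕ g(l, j, j)) ⊕ d(d(j ⊕ j, h(c, c, j), d(j, c, c)), d(d(c, l, c), e, c ⊕ j), h((e ⊕ c) ⊕ (l ⊕ l), d(j, l, c), c ⊕ (j ⊕ e) ⊕ l ⊕ j)) ⊕ h(g(e, d(c, j, c), c ⊕ l), l ⊕ j ⊕ (l ⊕ c) ⊕ (c ⊕ j) ⊕ c, l) ⊕ c
Canonicalize subterm:  g(h(c ⊕ l, c ⊕ c, c ⊕ l), c ⊕ l ⊕ ((e ⊕ g(j, j, l)) ⊕ c) ⊕ j ⊕ c ⊕ l, c ⊕ j ⊕ c ⊕ j ⊕ g(l, j, j))  →  g(h(c ⊕ l, c ⊕ c, c ⊕ l), c ⊕ c ⊕ c ⊕ g(j, j, l) ⊕ j ⊕ l ⊕ l, c ⊕ c ⊕ g(l, j, j) ⊕ j ⊕ j)
Simplify inside:  d(d(j ⊕ j, h(c, c, j), d(j, c, c)), d(d(c, l, c), e, c ⊕ j), h((e ⊕ c) ⊕ (l ⊕ l), d(j, l, c), c ⊕ (j ⊕ e) ⊕ l ⊕ j))  →  d(d(j ⊕ j, h(c, c, j), d(j, c, c)), d(d(c, l, c), e, c ⊕ j), h(c ⊕ l ⊕ l, d(j, l, c), c ⊕ j ⊕ j ⊕ l))
Canonicalize subterm:  h(g(e, d(c, j, c), c ⊕ l), l ⊕ j ⊕ (l ⊕ c) ⊕ (c ⊕ j) ⊕ c, l)  →  h(g(e, d(c, j, c), c ⊕ l), c ⊕ c ⊕ c ⊕ j ⊕ j ⊕ l ⊕ l, l)
Order the arguments:  c ⊕ d(d(j ⊕ j, h(c, c, j), d(j, c, c)), d(d(c, l, c), e, c ⊕ j), h(c ⊕ l ⊕ l, d(j, l, c), c ⊕ j ⊕ j ⊕ l)) ⊕ g(h(c ⊕ l, c ⊕ c, c ⊕ l), c ⊕ c ⊕ c ⊕ g(j, j, l) ⊕ j ⊕ l ⊕ l, c ⊕ c ⊕ g(l, j, j) ⊕ j ⊕ j) ⊕ h(g(e, d(c, j, c), c ⊕ l), c ⊕ c ⊕ c ⊕ j ⊕ j ⊕ l ⊕ l, l)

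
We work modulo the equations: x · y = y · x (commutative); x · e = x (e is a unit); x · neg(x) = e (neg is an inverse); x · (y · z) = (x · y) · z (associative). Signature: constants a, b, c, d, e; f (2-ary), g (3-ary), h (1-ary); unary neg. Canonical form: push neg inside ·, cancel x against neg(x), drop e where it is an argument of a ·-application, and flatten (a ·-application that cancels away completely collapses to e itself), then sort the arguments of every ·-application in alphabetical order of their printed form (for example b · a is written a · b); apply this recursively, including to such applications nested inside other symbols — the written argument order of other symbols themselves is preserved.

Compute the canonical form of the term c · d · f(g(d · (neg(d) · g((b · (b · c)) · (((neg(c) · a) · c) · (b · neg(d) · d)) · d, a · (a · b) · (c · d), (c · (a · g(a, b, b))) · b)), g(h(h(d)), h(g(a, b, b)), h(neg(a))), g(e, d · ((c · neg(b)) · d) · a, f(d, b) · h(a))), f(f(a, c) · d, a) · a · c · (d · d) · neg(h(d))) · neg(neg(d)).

Push neg inside:  distribute neg over · and collapse double neg
Collect terms:  c · d · d · f(g(g(a · b · b · b · c · d, a · a · b · c · d, a · b · c · g(a, b, b)), g(h(h(d)), h(g(a, b, b)), h(neg(a))), g(e, a · c · d · d · neg(b), f(d, b) · h(a))), a · c · d · d · f(d · f(a, c), a) · neg(h(d)))

Answer: c · d · d · f(g(g(a · b · b · b · c · d, a · a · b · c · d, a · b · c · g(a, b, b)), g(h(h(d)), h(g(a, b, b)), h(neg(a))), g(e, a · c · d · d · neg(b), f(d, b) · h(a))), a · c · d · d · f(d · f(a, c), a) · neg(h(d)))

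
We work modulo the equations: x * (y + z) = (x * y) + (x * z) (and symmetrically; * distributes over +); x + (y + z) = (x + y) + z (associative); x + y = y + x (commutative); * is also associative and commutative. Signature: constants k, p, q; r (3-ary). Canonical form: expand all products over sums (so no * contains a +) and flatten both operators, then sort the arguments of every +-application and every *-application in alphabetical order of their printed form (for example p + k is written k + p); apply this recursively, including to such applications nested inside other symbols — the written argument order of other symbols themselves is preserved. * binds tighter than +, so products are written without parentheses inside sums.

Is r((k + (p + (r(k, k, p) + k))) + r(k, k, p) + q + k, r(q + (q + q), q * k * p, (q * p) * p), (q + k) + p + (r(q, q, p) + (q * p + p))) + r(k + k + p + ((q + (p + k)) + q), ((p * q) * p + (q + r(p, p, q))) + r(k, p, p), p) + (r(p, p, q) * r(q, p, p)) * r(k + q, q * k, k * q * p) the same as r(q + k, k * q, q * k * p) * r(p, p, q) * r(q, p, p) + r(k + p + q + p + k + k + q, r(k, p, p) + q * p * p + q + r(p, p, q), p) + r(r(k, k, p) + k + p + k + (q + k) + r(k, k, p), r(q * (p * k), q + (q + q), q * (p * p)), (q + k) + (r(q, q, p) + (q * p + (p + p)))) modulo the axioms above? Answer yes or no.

Answer: no — r(k + k + k + p + p + q + q, p * p * q + q + r(k, p, p) + r(p, p, q), p) + r(k + k + k + p + q + r(k, k, p) + r(k, k, p), r(q + q + q, k * p * q, p * p * q), k + p + p + p * q + q + r(q, q, p)) + r(k + q, k * q, k * p * q) * r(p, p, q) * r(q, p, p) vs r(k + k + k + p + p + q + q, p * p * q + q + r(k, p, p) + r(p, p, q), p) + r(k + k + k + p + q + r(k, k, p) + r(k, k, p), r(k * p * q, q + q + q, p * p * q), k + p + p + p * q + q + r(q, q, p)) + r(k + q, k * q, k * p * q) * r(p, p, q) * r(q, p, p)

Derivation:
Left:  r((k + (p + (r(k, k, p) + k))) + r(k, k, p) + q + k, r(q + (q + q), q * k * p, (q * p) * p), (q + k) + p + (r(q, q, p) + (q * p + p))) + r(k + k + p + ((q + (p + k)) + q), ((p * q) * p + (q + r(p, p, q))) + r(k, p, p), p) + (r(p, p, q) * r(q, p, p)) * r(k + q, q * k, k * q * p)
  Flatten:  r(k + k + k + p + q + r(k, k, p) + r(k, k, p), r(q + q + q, k * p * q, p * p * q), k + p + p + p * q + q + r(q, q, p)) + r(k + k + k + p + p + q + q, p * p * q + q + r(k, p, p) + r(p, p, q), p) + r(k + q, k * q, k * p * q) * r(p, p, q) * r(q, p, p)
  Order the arguments:  r(k + k + k + p + p + q + q, p * p * q + q + r(k, p, p) + r(p, p, q), p) + r(k + k + k + p + q + r(k, k, p) + r(k, k, p), r(q + q + q, k * p * q, p * p * q), k + p + p + p * q + q + r(q, q, p)) + r(k + q, k * q, k * p * q) * r(p, p, q) * r(q, p, p)
Right:  r(q + k, k * q, q * k * p) * r(p, p, q) * r(q, p, p) + r(k + p + q + p + k + k + q, r(k, p, p) + q * p * p + q + r(p, p, q), p) + r(r(k, k, p) + k + p + k + (q + k) + r(k, k, p), r(q * (p * k), q + (q + q), q * (p * p)), (q + k) + (r(q, q, p) + (q * p + (p + p))))
  Flatten:  r(k + q, k * q, k * p * q) * r(p, p, q) * r(q, p, p) + r(k + k + k + p + p + q + q, p * p * q + q + r(k, p, p) + r(p, p, q), p) + r(k + k + k + p + q + r(k, k, p) + r(k, k, p), r(k * p * q, q + q + q, p * p * q), k + p + p + p * q + q + r(q, q, p))
  Sort:  r(k + k + k + p + p + q + q, p * p * q + q + r(k, p, p) + r(p, p, q), p) + r(k + k + k + p + q + r(k, k, p) + r(k, k, p), r(k * p * q, q + q + q, p * p * q), k + p + p + p * q + q + r(q, q, p)) + r(k + q, k * q, k * p * q) * r(p, p, q) * r(q, p, p)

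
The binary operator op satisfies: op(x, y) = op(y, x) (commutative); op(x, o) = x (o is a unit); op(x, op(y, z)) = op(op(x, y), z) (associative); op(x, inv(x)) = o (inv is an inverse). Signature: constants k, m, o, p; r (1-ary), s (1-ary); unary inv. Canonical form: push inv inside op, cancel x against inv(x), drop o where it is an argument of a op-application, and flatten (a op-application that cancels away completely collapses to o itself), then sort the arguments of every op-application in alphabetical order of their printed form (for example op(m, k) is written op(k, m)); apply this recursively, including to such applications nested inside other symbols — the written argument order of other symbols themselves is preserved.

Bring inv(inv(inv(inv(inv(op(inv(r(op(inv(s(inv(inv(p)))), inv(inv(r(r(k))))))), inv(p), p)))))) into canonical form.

Answer: r(op(inv(s(p)), r(r(k))))

Derivation:
Push inv inside:  distribute inv over op and collapse double inv
Inverses cancel:  p cancels
Collect:  r(op(inv(s(p)), r(r(k))))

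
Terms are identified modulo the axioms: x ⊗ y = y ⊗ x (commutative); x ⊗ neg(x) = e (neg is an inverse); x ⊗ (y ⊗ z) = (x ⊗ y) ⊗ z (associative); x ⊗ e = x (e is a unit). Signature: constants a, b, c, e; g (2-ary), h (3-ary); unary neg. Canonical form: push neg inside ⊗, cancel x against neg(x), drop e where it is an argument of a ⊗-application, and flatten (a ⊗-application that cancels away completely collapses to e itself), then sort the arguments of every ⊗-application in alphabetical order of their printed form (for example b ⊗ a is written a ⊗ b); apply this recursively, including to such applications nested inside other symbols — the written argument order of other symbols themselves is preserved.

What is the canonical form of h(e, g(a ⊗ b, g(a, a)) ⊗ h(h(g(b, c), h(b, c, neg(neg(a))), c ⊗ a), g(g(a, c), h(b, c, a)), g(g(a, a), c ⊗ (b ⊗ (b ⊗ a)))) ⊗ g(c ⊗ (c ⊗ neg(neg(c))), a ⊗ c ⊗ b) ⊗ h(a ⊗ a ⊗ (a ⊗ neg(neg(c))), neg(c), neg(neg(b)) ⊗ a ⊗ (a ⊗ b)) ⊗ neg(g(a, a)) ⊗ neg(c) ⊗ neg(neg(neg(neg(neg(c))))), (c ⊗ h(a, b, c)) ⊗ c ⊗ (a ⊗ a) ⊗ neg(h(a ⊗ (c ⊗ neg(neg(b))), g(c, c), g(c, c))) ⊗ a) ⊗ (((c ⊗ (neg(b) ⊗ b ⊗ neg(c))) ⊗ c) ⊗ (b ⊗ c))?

Push neg inside:  distribute neg over ⊗ and collapse double neg
Collect:  h(e, g(a ⊗ b, g(a, a)) ⊗ g(c ⊗ c ⊗ c, a ⊗ b ⊗ c) ⊗ h(a ⊗ a ⊗ a ⊗ c, neg(c), a ⊗ a ⊗ b ⊗ b) ⊗ h(h(g(b, c), h(b, c, a), a ⊗ c), g(g(a, c), h(b, c, a)), g(g(a, a), a ⊗ b ⊗ b ⊗ c)) ⊗ neg(c) ⊗ neg(c) ⊗ neg(g(a, a)), a ⊗ a ⊗ a ⊗ c ⊗ c ⊗ h(a, b, c) ⊗ neg(h(a ⊗ b ⊗ c, g(c, c), g(c, c)))) ⊗ c ⊗ c ⊗ b
Sort:  b ⊗ c ⊗ c ⊗ h(e, g(a ⊗ b, g(a, a)) ⊗ g(c ⊗ c ⊗ c, a ⊗ b ⊗ c) ⊗ h(a ⊗ a ⊗ a ⊗ c, neg(c), a ⊗ a ⊗ b ⊗ b) ⊗ h(h(g(b, c), h(b, c, a), a ⊗ c), g(g(a, c), h(b, c, a)), g(g(a, a), a ⊗ b ⊗ b ⊗ c)) ⊗ neg(c) ⊗ neg(c) ⊗ neg(g(a, a)), a ⊗ a ⊗ a ⊗ c ⊗ c ⊗ h(a, b, c) ⊗ neg(h(a ⊗ b ⊗ c, g(c, c), g(c, c))))

Answer: b ⊗ c ⊗ c ⊗ h(e, g(a ⊗ b, g(a, a)) ⊗ g(c ⊗ c ⊗ c, a ⊗ b ⊗ c) ⊗ h(a ⊗ a ⊗ a ⊗ c, neg(c), a ⊗ a ⊗ b ⊗ b) ⊗ h(h(g(b, c), h(b, c, a), a ⊗ c), g(g(a, c), h(b, c, a)), g(g(a, a), a ⊗ b ⊗ b ⊗ c)) ⊗ neg(c) ⊗ neg(c) ⊗ neg(g(a, a)), a ⊗ a ⊗ a ⊗ c ⊗ c ⊗ h(a, b, c) ⊗ neg(h(a ⊗ b ⊗ c, g(c, c), g(c, c))))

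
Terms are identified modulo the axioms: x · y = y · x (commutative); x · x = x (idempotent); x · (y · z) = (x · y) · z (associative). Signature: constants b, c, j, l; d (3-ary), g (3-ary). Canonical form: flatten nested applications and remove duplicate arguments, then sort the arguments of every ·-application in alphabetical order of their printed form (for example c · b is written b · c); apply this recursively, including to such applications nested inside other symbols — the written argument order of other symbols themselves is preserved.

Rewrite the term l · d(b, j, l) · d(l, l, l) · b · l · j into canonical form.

Answer: b · d(b, j, l) · d(l, l, l) · j · l

Derivation:
Deduplicate:  drop duplicate l
Order the arguments:  b · d(b, j, l) · d(l, l, l) · j · l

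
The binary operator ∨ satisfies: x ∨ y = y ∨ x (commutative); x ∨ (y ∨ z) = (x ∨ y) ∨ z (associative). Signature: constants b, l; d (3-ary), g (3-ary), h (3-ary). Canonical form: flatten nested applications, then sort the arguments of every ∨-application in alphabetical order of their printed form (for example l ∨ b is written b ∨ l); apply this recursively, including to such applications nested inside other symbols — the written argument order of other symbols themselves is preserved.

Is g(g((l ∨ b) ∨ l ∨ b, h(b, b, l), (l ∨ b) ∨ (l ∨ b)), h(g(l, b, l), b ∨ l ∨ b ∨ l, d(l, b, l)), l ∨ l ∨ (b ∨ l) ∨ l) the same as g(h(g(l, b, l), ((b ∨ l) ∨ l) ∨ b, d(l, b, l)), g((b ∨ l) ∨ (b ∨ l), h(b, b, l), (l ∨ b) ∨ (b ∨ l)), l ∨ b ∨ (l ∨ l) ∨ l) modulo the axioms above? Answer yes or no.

Left:  g(g((l ∨ b) ∨ l ∨ b, h(b, b, l), (l ∨ b) ∨ (l ∨ b)), h(g(l, b, l), b ∨ l ∨ b ∨ l, d(l, b, l)), l ∨ l ∨ (b ∨ l) ∨ l)
  Focus inside:  l ∨ l ∨ (b ∨ l) ∨ l
  Flatten:  l ∨ l ∨ b ∨ l ∨ l
  Sort arguments:  b ∨ l ∨ l ∨ l ∨ l
  Rebuild:  g(g(b ∨ b ∨ l ∨ l, h(b, b, l), b ∨ b ∨ l ∨ l), h(g(l, b, l), b ∨ b ∨ l ∨ l, d(l, b, l)), b ∨ l ∨ l ∨ l ∨ l)
Right:  g(h(g(l, b, l), ((b ∨ l) ∨ l) ∨ b, d(l, b, l)), g((b ∨ l) ∨ (b ∨ l), h(b, b, l), (l ∨ b) ∨ (b ∨ l)), l ∨ b ∨ (l ∨ l) ∨ l)
  Focus inside:  l ∨ b ∨ (l ∨ l) ∨ l
  Merge nested applications:  l ∨ b ∨ l ∨ l ∨ l
  Order the arguments:  b ∨ l ∨ l ∨ l ∨ l
  Put back:  g(h(g(l, b, l), b ∨ b ∨ l ∨ l, d(l, b, l)), g(b ∨ b ∨ l ∨ l, h(b, b, l), b ∨ b ∨ l ∨ l), b ∨ l ∨ l ∨ l ∨ l)

Answer: no — g(g(b ∨ b ∨ l ∨ l, h(b, b, l), b ∨ b ∨ l ∨ l), h(g(l, b, l), b ∨ b ∨ l ∨ l, d(l, b, l)), b ∨ l ∨ l ∨ l ∨ l) vs g(h(g(l, b, l), b ∨ b ∨ l ∨ l, d(l, b, l)), g(b ∨ b ∨ l ∨ l, h(b, b, l), b ∨ b ∨ l ∨ l), b ∨ l ∨ l ∨ l ∨ l)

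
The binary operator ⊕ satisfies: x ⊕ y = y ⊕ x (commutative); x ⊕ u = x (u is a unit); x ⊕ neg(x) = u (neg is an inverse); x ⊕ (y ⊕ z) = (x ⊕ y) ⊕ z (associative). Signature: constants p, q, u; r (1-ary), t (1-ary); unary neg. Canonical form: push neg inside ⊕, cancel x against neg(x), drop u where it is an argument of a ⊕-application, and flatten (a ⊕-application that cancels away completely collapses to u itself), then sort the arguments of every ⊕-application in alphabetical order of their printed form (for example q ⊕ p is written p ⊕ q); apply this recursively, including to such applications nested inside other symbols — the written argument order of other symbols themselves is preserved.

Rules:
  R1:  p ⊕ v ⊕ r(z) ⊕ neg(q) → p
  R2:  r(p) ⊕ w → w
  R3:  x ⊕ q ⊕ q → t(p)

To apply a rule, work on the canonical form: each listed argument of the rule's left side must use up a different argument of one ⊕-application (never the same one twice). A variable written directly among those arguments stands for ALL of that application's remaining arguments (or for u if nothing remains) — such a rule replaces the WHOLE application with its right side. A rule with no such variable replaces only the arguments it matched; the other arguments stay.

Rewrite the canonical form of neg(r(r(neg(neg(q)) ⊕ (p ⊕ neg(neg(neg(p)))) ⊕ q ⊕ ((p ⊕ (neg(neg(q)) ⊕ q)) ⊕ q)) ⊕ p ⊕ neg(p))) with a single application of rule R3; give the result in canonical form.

Answer: neg(r(r(t(p))))

Derivation:
Canonical form:  neg(r(r(p ⊕ q ⊕ q ⊕ q ⊕ q ⊕ q)))
Match R3:  consume q, q;  x := p ⊕ q ⊕ q ⊕ q
The extension variable absorbs all remaining arguments, so the whole application is rewritten.
Giving:  neg(r(r(t(p))))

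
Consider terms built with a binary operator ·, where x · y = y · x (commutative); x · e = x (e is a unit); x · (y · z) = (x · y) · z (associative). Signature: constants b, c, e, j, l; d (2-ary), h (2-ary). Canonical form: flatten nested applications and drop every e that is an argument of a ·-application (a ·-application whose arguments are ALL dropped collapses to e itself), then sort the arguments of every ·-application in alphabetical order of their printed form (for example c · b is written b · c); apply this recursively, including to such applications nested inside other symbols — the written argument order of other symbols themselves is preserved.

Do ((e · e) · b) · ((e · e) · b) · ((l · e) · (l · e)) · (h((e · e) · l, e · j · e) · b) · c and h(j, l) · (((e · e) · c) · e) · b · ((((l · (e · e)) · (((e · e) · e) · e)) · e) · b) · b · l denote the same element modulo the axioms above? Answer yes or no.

Left:  ((e · e) · b) · ((e · e) · b) · ((l · e) · (l · e)) · (h((e · e) · l, e · j · e) · b) · c
  Flatten:  e · e · b · e · e · b · l · e · l · e · h((e · e) · l, e · j · e) · b · c
  Inside:  h((e · e) · l, e · j · e)  →  h(l, j)
  Unit:  drop e (×6)
  Sort:  b · b · b · c · h(l, j) · l · l
Right:  h(j, l) · (((e · e) · c) · e) · b · ((((l · (e · e)) · (((e · e) · e) · e)) · e) · b) · b · l
  Merge nested applications:  h(j, l) · e · e · c · e · b · l · e · e · e · e · e · e · e · b · b · l
  Drop the unit:  drop e (×10)
  Order the arguments:  b · b · b · c · h(j, l) · l · l

Answer: no — b · b · b · c · h(l, j) · l · l vs b · b · b · c · h(j, l) · l · l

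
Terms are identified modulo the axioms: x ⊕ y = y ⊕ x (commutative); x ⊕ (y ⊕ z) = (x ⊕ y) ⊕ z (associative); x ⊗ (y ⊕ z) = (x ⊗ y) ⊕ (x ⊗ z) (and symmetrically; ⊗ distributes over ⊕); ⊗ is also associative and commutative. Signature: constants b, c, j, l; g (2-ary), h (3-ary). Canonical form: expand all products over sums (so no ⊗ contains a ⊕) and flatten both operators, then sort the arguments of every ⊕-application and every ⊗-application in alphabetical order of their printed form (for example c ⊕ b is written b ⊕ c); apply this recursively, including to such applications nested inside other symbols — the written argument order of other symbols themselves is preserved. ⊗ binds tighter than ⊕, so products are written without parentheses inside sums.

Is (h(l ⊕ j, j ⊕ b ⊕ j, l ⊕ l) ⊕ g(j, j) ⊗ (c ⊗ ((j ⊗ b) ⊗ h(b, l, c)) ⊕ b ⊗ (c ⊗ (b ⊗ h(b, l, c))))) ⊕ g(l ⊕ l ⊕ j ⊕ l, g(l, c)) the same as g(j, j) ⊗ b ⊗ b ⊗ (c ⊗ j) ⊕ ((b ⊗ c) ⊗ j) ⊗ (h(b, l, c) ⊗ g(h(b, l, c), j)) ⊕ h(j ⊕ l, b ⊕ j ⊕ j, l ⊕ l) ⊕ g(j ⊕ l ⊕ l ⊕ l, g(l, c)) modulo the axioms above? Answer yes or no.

Answer: no — b ⊗ b ⊗ c ⊗ g(j, j) ⊗ h(b, l, c) ⊕ b ⊗ c ⊗ g(j, j) ⊗ h(b, l, c) ⊗ j ⊕ g(j ⊕ l ⊕ l ⊕ l, g(l, c)) ⊕ h(j ⊕ l, b ⊕ j ⊕ j, l ⊕ l) vs b ⊗ b ⊗ c ⊗ g(j, j) ⊗ j ⊕ b ⊗ c ⊗ g(h(b, l, c), j) ⊗ h(b, l, c) ⊗ j ⊕ g(j ⊕ l ⊕ l ⊕ l, g(l, c)) ⊕ h(j ⊕ l, b ⊕ j ⊕ j, l ⊕ l)

Derivation:
Left:  (h(l ⊕ j, j ⊕ b ⊕ j, l ⊕ l) ⊕ g(j, j) ⊗ (c ⊗ ((j ⊗ b) ⊗ h(b, l, c)) ⊕ b ⊗ (c ⊗ (b ⊗ h(b, l, c))))) ⊕ g(l ⊕ l ⊕ j ⊕ l, g(l, c))
  Expand:  h(j ⊕ l, b ⊕ j ⊕ j, l ⊕ l) ⊕ b ⊗ c ⊗ g(j, j) ⊗ h(b, l, c) ⊗ j ⊕ b ⊗ b ⊗ c ⊗ g(j, j) ⊗ h(b, l, c) ⊕ g(j ⊕ l ⊕ l ⊕ l, g(l, c))
  Sort arguments:  b ⊗ b ⊗ c ⊗ g(j, j) ⊗ h(b, l, c) ⊕ b ⊗ c ⊗ g(j, j) ⊗ h(b, l, c) ⊗ j ⊕ g(j ⊕ l ⊕ l ⊕ l, g(l, c)) ⊕ h(j ⊕ l, b ⊕ j ⊕ j, l ⊕ l)
Right:  g(j, j) ⊗ b ⊗ b ⊗ (c ⊗ j) ⊕ ((b ⊗ c) ⊗ j) ⊗ (h(b, l, c) ⊗ g(h(b, l, c), j)) ⊕ h(j ⊕ l, b ⊕ j ⊕ j, l ⊕ l) ⊕ g(j ⊕ l ⊕ l ⊕ l, g(l, c))
  Flatten:  b ⊗ b ⊗ c ⊗ g(j, j) ⊗ j ⊕ b ⊗ c ⊗ g(h(b, l, c), j) ⊗ h(b, l, c) ⊗ j ⊕ h(j ⊕ l, b ⊕ j ⊕ j, l ⊕ l) ⊕ g(j ⊕ l ⊕ l ⊕ l, g(l, c))
  Sort:  b ⊗ b ⊗ c ⊗ g(j, j) ⊗ j ⊕ b ⊗ c ⊗ g(h(b, l, c), j) ⊗ h(b, l, c) ⊗ j ⊕ g(j ⊕ l ⊕ l ⊕ l, g(l, c)) ⊕ h(j ⊕ l, b ⊕ j ⊕ j, l ⊕ l)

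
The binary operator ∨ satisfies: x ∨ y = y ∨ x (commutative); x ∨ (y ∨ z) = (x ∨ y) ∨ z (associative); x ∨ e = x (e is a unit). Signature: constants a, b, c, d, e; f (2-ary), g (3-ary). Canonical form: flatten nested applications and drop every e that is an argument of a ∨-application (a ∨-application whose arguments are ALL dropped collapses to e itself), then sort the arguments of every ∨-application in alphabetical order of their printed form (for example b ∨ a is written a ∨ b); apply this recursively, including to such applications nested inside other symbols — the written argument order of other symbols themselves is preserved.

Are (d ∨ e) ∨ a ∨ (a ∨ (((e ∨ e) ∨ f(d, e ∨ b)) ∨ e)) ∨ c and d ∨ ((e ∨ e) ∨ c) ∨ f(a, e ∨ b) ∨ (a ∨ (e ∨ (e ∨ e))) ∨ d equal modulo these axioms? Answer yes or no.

Answer: no — a ∨ a ∨ c ∨ d ∨ f(d, b) vs a ∨ c ∨ d ∨ d ∨ f(a, b)

Derivation:
Left:  (d ∨ e) ∨ a ∨ (a ∨ (((e ∨ e) ∨ f(d, e ∨ b)) ∨ e)) ∨ c
  Merge nested applications:  d ∨ e ∨ a ∨ a ∨ e ∨ e ∨ f(d, e ∨ b) ∨ e ∨ c
  Canonicalize subterm:  f(d, e ∨ b)  →  f(d, b)
  Drop the unit:  drop e (×4)
  Sort:  a ∨ a ∨ c ∨ d ∨ f(d, b)
Right:  d ∨ ((e ∨ e) ∨ c) ∨ f(a, e ∨ b) ∨ (a ∨ (e ∨ (e ∨ e))) ∨ d
  Merge nested applications:  d ∨ e ∨ e ∨ c ∨ f(a, e ∨ b) ∨ a ∨ e ∨ e ∨ e ∨ d
  Canonicalize subterm:  f(a, e ∨ b)  →  f(a, b)
  Units out:  drop e (×5)
  Sort arguments:  a ∨ c ∨ d ∨ d ∨ f(a, b)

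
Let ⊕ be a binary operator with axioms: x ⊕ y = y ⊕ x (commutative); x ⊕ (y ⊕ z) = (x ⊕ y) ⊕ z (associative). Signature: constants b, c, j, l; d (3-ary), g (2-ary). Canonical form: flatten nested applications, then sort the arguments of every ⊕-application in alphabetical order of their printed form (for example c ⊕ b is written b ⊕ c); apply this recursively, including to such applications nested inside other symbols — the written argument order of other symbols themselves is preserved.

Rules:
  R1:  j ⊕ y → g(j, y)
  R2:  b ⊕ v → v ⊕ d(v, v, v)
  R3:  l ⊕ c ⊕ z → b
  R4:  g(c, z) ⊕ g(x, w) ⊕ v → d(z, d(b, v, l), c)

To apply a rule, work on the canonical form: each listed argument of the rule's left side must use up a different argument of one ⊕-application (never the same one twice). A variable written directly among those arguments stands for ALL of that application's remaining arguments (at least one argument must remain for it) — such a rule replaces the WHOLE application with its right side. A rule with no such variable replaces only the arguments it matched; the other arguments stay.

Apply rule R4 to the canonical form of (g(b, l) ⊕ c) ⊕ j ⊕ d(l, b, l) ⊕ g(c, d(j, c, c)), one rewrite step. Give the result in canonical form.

Canonical form:  c ⊕ d(l, b, l) ⊕ g(b, l) ⊕ g(c, d(j, c, c)) ⊕ j
Match R4:  consume g(b, l), g(c, d(j, c, c));  v := c ⊕ d(l, b, l) ⊕ j, w := l, x := b, z := d(j, c, c)
The extension variable absorbs all remaining arguments, so the whole application is rewritten.
Result:  d(d(j, c, c), d(b, c ⊕ d(l, b, l) ⊕ j, l), c)

Answer: d(d(j, c, c), d(b, c ⊕ d(l, b, l) ⊕ j, l), c)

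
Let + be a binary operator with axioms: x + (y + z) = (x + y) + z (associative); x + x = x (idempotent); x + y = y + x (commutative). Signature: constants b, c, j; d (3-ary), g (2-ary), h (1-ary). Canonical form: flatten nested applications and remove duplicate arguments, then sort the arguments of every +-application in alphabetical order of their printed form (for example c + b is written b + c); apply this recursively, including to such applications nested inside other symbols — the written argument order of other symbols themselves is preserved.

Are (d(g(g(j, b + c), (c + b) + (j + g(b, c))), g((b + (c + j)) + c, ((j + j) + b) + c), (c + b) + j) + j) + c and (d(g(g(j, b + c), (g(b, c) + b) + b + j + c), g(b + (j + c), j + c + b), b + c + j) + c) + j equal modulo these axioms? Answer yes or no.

Left:  (d(g(g(j, b + c), (c + b) + (j + g(b, c))), g((b + (c + j)) + c, ((j + j) + b) + c), (c + b) + j) + j) + c
  Un-nest:  d(g(g(j, b + c), (c + b) + (j + g(b, c))), g((b + (c + j)) + c, ((j + j) + b) + c), (c + b) + j) + j + c
  Inside:  d(g(g(j, b + c), (c + b) + (j + g(b, c))), g((b + (c + j)) + c, ((j + j) + b) + c), (c + b) + j)  →  d(g(g(j, b + c), b + c + g(b, c) + j), g(b + c + j, b + c + j), b + c + j)
  Sort arguments:  c + d(g(g(j, b + c), b + c + g(b, c) + j), g(b + c + j, b + c + j), b + c + j) + j
Right:  (d(g(g(j, b + c), (g(b, c) + b) + b + j + c), g(b + (j + c), j + c + b), b + c + j) + c) + j
  Merge nested applications:  d(g(g(j, b + c), (g(b, c) + b) + b + j + c), g(b + (j + c), j + c + b), b + c + j) + c + j
  Simplify inside:  d(g(g(j, b + c), (g(b, c) + b) + b + j + c), g(b + (j + c), j + c + b), b + c + j)  →  d(g(g(j, b + c), b + c + g(b, c) + j), g(b + c + j, b + c + j), b + c + j)
  Sort arguments:  c + d(g(g(j, b + c), b + c + g(b, c) + j), g(b + c + j, b + c + j), b + c + j) + j

Answer: yes — both canonical forms are c + d(g(g(j, b + c), b + c + g(b, c) + j), g(b + c + j, b + c + j), b + c + j) + j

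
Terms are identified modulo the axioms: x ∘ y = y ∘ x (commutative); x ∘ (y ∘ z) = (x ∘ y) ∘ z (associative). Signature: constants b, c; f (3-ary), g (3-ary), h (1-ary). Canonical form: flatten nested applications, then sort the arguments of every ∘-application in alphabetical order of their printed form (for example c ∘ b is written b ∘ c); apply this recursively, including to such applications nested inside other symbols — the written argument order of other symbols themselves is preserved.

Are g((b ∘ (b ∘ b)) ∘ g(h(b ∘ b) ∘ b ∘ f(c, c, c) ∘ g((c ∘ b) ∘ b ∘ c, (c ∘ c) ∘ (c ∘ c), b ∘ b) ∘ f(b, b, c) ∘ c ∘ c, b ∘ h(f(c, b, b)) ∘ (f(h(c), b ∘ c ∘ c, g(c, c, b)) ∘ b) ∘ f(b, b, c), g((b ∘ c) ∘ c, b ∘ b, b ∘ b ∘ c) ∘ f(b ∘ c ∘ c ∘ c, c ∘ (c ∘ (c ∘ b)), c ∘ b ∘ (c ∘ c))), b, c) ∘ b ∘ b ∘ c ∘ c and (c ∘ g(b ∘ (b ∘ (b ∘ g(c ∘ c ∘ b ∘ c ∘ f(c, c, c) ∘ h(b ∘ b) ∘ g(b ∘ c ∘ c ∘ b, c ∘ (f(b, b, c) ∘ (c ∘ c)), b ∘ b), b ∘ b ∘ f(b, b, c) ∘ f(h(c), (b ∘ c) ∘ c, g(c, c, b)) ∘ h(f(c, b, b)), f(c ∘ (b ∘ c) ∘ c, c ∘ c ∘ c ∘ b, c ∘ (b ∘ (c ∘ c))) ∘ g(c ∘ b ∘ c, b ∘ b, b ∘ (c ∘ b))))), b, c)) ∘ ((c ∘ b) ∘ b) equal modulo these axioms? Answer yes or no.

Answer: no — b ∘ b ∘ c ∘ c ∘ g(b ∘ b ∘ b ∘ g(b ∘ c ∘ c ∘ f(b, b, c) ∘ f(c, c, c) ∘ g(b ∘ b ∘ c ∘ c, c ∘ c ∘ c ∘ c, b ∘ b) ∘ h(b ∘ b), b ∘ b ∘ f(b, b, c) ∘ f(h(c), b ∘ c ∘ c, g(c, c, b)) ∘ h(f(c, b, b)), f(b ∘ c ∘ c ∘ c, b ∘ c ∘ c ∘ c, b ∘ c ∘ c ∘ c) ∘ g(b ∘ c ∘ c, b ∘ b, b ∘ b ∘ c)), b, c) vs b ∘ b ∘ c ∘ c ∘ g(b ∘ b ∘ b ∘ g(b ∘ c ∘ c ∘ c ∘ f(c, c, c) ∘ g(b ∘ b ∘ c ∘ c, c ∘ c ∘ c ∘ f(b, b, c), b ∘ b) ∘ h(b ∘ b), b ∘ b ∘ f(b, b, c) ∘ f(h(c), b ∘ c ∘ c, g(c, c, b)) ∘ h(f(c, b, b)), f(b ∘ c ∘ c ∘ c, b ∘ c ∘ c ∘ c, b ∘ c ∘ c ∘ c) ∘ g(b ∘ c ∘ c, b ∘ b, b ∘ b ∘ c)), b, c)

Derivation:
Left:  g((b ∘ (b ∘ b)) ∘ g(h(b ∘ b) ∘ b ∘ f(c, c, c) ∘ g((c ∘ b) ∘ b ∘ c, (c ∘ c) ∘ (c ∘ c), b ∘ b) ∘ f(b, b, c) ∘ c ∘ c, b ∘ h(f(c, b, b)) ∘ (f(h(c), b ∘ c ∘ c, g(c, c, b)) ∘ b) ∘ f(b, b, c), g((b ∘ c) ∘ c, b ∘ b, b ∘ b ∘ c) ∘ f(b ∘ c ∘ c ∘ c, c ∘ (c ∘ (c ∘ b)), c ∘ b ∘ (c ∘ c))), b, c) ∘ b ∘ b ∘ c ∘ c
  Inside:  g((b ∘ (b ∘ b)) ∘ g(h(b ∘ b) ∘ b ∘ f(c, c, c) ∘ g((c ∘ b) ∘ b ∘ c, (c ∘ c) ∘ (c ∘ c), b ∘ b) ∘ f(b, b, c) ∘ c ∘ c, b ∘ h(f(c, b, b)) ∘ (f(h(c), b ∘ c ∘ c, g(c, c, b)) ∘ b) ∘ f(b, b, c), g((b ∘ c) ∘ c, b ∘ b, b ∘ b ∘ c) ∘ f(b ∘ c ∘ c ∘ c, c ∘ (c ∘ (c ∘ b)), c ∘ b ∘ (c ∘ c))), b, c)  →  g(b ∘ b ∘ b ∘ g(b ∘ c ∘ c ∘ f(b, b, c) ∘ f(c, c, c) ∘ g(b ∘ b ∘ c ∘ c, c ∘ c ∘ c ∘ c, b ∘ b) ∘ h(b ∘ b), b ∘ b ∘ f(b, b, c) ∘ f(h(c), b ∘ c ∘ c, g(c, c, b)) ∘ h(f(c, b, b)), f(b ∘ c ∘ c ∘ c, b ∘ c ∘ c ∘ c, b ∘ c ∘ c ∘ c) ∘ g(b ∘ c ∘ c, b ∘ b, b ∘ b ∘ c)), b, c)
  Sort arguments:  b ∘ b ∘ c ∘ c ∘ g(b ∘ b ∘ b ∘ g(b ∘ c ∘ c ∘ f(b, b, c) ∘ f(c, c, c) ∘ g(b ∘ b ∘ c ∘ c, c ∘ c ∘ c ∘ c, b ∘ b) ∘ h(b ∘ b), b ∘ b ∘ f(b, b, c) ∘ f(h(c), b ∘ c ∘ c, g(c, c, b)) ∘ h(f(c, b, b)), f(b ∘ c ∘ c ∘ c, b ∘ c ∘ c ∘ c, b ∘ c ∘ c ∘ c) ∘ g(b ∘ c ∘ c, b ∘ b, b ∘ b ∘ c)), b, c)
Right:  (c ∘ g(b ∘ (b ∘ (b ∘ g(c ∘ c ∘ b ∘ c ∘ f(c, c, c) ∘ h(b ∘ b) ∘ g(b ∘ c ∘ c ∘ b, c ∘ (f(b, b, c) ∘ (c ∘ c)), b ∘ b), b ∘ b ∘ f(b, b, c) ∘ f(h(c), (b ∘ c) ∘ c, g(c, c, b)) ∘ h(f(c, b, b)), f(c ∘ (b ∘ c) ∘ c, c ∘ c ∘ c ∘ b, c ∘ (b ∘ (c ∘ c))) ∘ g(c ∘ b ∘ c, b ∘ b, b ∘ (c ∘ b))))), b, c)) ∘ ((c ∘ b) ∘ b)
  Flatten:  c ∘ g(b ∘ (b ∘ (b ∘ g(c ∘ c ∘ b ∘ c ∘ f(c, c, c) ∘ h(b ∘ b) ∘ g(b ∘ c ∘ c ∘ b, c ∘ (f(b, b, c) ∘ (c ∘ c)), b ∘ b), b ∘ b ∘ f(b, b, c) ∘ f(h(c), (b ∘ c) ∘ c, g(c, c, b)) ∘ h(f(c, b, b)), f(c ∘ (b ∘ c) ∘ c, c ∘ c ∘ c ∘ b, c ∘ (b ∘ (c ∘ c))) ∘ g(c ∘ b ∘ c, b ∘ b, b ∘ (c ∘ b))))), b, c) ∘ c ∘ b ∘ b
  Simplify inside:  g(b ∘ (b ∘ (b ∘ g(c ∘ c ∘ b ∘ c ∘ f(c, c, c) ∘ h(b ∘ b) ∘ g(b ∘ c ∘ c ∘ b, c ∘ (f(b, b, c) ∘ (c ∘ c)), b ∘ b), b ∘ b ∘ f(b, b, c) ∘ f(h(c), (b ∘ c) ∘ c, g(c, c, b)) ∘ h(f(c, b, b)), f(c ∘ (b ∘ c) ∘ c, c ∘ c ∘ c ∘ b, c ∘ (b ∘ (c ∘ c))) ∘ g(c ∘ b ∘ c, b ∘ b, b ∘ (c ∘ b))))), b, c)  →  g(b ∘ b ∘ b ∘ g(b ∘ c ∘ c ∘ c ∘ f(c, c, c) ∘ g(b ∘ b ∘ c ∘ c, c ∘ c ∘ c ∘ f(b, b, c), b ∘ b) ∘ h(b ∘ b), b ∘ b ∘ f(b, b, c) ∘ f(h(c), b ∘ c ∘ c, g(c, c, b)) ∘ h(f(c, b, b)), f(b ∘ c ∘ c ∘ c, b ∘ c ∘ c ∘ c, b ∘ c ∘ c ∘ c) ∘ g(b ∘ c ∘ c, b ∘ b, b ∘ b ∘ c)), b, c)
  Order the arguments:  b ∘ b ∘ c ∘ c ∘ g(b ∘ b ∘ b ∘ g(b ∘ c ∘ c ∘ c ∘ f(c, c, c) ∘ g(b ∘ b ∘ c ∘ c, c ∘ c ∘ c ∘ f(b, b, c), b ∘ b) ∘ h(b ∘ b), b ∘ b ∘ f(b, b, c) ∘ f(h(c), b ∘ c ∘ c, g(c, c, b)) ∘ h(f(c, b, b)), f(b ∘ c ∘ c ∘ c, b ∘ c ∘ c ∘ c, b ∘ c ∘ c ∘ c) ∘ g(b ∘ c ∘ c, b ∘ b, b ∘ b ∘ c)), b, c)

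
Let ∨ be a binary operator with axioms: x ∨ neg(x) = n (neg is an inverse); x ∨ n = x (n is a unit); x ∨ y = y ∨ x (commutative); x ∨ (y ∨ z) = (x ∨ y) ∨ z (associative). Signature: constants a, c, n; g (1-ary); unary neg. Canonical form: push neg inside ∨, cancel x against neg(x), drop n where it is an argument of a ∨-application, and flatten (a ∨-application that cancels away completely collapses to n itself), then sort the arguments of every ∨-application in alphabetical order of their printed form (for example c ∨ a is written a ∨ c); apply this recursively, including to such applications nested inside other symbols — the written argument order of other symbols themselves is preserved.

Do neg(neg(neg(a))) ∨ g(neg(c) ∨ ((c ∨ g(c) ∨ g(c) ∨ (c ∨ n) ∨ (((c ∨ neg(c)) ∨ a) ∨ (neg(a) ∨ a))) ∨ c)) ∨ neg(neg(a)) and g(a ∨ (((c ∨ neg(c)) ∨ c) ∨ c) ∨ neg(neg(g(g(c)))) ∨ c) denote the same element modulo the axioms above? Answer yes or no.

Answer: no — g(a ∨ c ∨ c ∨ g(c) ∨ g(c)) vs g(a ∨ c ∨ c ∨ c ∨ g(g(c)))

Derivation:
Left:  neg(neg(neg(a))) ∨ g(neg(c) ∨ ((c ∨ g(c) ∨ g(c) ∨ (c ∨ n) ∨ (((c ∨ neg(c)) ∨ a) ∨ (neg(a) ∨ a))) ∨ c)) ∨ neg(neg(a))
  Push neg inside:  distribute neg over ∨ and collapse double neg
  Cancel:  a cancels
  Combine occurrences:  g(a ∨ c ∨ c ∨ g(c) ∨ g(c))
Right:  g(a ∨ (((c ∨ neg(c)) ∨ c) ∨ c) ∨ neg(neg(g(g(c)))) ∨ c)
  Focus inside:  a ∨ (((c ∨ neg(c)) ∨ c) ∨ c) ∨ neg(neg(g(g(c)))) ∨ c
  Push neg inside:  distribute neg over ∨ and collapse double neg
  Collect:  a ∨ c ∨ c ∨ c ∨ g(g(c))
  Put back:  g(a ∨ c ∨ c ∨ c ∨ g(g(c)))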